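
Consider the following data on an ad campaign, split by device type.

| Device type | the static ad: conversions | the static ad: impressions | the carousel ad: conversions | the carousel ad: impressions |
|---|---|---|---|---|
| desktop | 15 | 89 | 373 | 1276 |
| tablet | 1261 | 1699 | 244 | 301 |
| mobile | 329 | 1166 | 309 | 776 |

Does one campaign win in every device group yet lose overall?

Yes

Desktop: the static ad 15/89 = 16.9%, the carousel ad 373/1276 = 29.2% → the carousel ad
Tablet: the static ad 1261/1699 = 74.2%, the carousel ad 244/301 = 81.1% → the carousel ad
Mobile: the static ad 329/1166 = 28.2%, the carousel ad 309/776 = 39.8% → the carousel ad
Overall: the static ad 1605/2954 = 54.3%, the carousel ad 926/2353 = 39.4% → the static ad
The carousel ad wins each device group but the static ad wins overall — the comparison reverses. The carousel ad's impressions skew toward desktop, which has a lower base rate.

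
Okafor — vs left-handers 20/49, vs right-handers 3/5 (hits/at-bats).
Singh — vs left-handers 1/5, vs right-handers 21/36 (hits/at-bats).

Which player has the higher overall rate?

Vs left-handers: Okafor 20/49 = 40.8%, Singh 1/5 = 20.0% → Okafor
Vs right-handers: Okafor 3/5 = 60.0%, Singh 21/36 = 58.3% → Okafor
Overall: Okafor 23/54 = 42.6%, Singh 22/41 = 53.7% → Singh
(Okafor wins every pitcher group but Singh wins overall — Okafor's at-bats skew toward the low-rate vs left-handers group.)

Singh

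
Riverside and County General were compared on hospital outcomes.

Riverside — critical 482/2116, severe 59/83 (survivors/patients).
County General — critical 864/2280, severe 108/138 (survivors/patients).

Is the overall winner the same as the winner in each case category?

Critical: Riverside 482/2116 = 22.8%, County General 864/2280 = 37.9% → County General
Severe: Riverside 59/83 = 71.1%, County General 108/138 = 78.3% → County General
Overall: Riverside 541/2199 = 24.6%, County General 972/2418 = 40.2% → County General
County General wins overall and in every case group — no reversal.

Yes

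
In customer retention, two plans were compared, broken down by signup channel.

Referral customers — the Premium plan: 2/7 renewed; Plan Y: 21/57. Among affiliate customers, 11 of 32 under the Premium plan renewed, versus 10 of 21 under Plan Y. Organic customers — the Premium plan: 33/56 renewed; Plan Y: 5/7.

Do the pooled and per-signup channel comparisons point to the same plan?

Referral: the Premium plan 2/7 = 28.6%, Plan Y 21/57 = 36.8% → Plan Y
Affiliate: the Premium plan 11/32 = 34.4%, Plan Y 10/21 = 47.6% → Plan Y
Organic: the Premium plan 33/56 = 58.9%, Plan Y 5/7 = 71.4% → Plan Y
Overall: the Premium plan 46/95 = 48.4%, Plan Y 36/85 = 42.4% → the Premium plan
Plan Y wins each signup group but the Premium plan wins overall — the comparison reverses. Plan Y's customers skew toward referral, which has a lower base rate.

No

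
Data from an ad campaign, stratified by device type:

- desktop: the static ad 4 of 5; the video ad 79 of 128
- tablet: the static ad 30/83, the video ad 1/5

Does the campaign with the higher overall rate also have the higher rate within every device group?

Desktop: the static ad 4/5 = 80.0%, the video ad 79/128 = 61.7% → the static ad
Tablet: the static ad 30/83 = 36.1%, the video ad 1/5 = 20.0% → the static ad
Overall: the static ad 34/88 = 38.6%, the video ad 80/133 = 60.2% → the video ad
The static ad wins each device group but the video ad wins overall — the comparison reverses. The static ad's impressions skew toward tablet, which has a lower base rate.

No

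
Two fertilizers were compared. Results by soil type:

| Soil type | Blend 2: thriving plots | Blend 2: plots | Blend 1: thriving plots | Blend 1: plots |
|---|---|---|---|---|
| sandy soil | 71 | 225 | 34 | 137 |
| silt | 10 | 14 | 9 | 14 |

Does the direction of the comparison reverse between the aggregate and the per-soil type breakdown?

No

Sandy soil: Blend 2 71/225 = 31.6%, Blend 1 34/137 = 24.8% → Blend 2
Silt: Blend 2 10/14 = 71.4%, Blend 1 9/14 = 64.3% → Blend 2
Overall: Blend 2 81/239 = 33.9%, Blend 1 43/151 = 28.5% → Blend 2
Blend 2 wins overall and in every soil group — no reversal.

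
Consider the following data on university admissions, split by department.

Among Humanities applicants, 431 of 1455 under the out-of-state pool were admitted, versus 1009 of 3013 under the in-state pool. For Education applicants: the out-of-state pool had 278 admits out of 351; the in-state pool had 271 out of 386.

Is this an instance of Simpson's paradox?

No

Humanities: the out-of-state pool 431/1455 = 29.6%, the in-state pool 1009/3013 = 33.5% → the in-state pool
Education: the out-of-state pool 278/351 = 79.2%, the in-state pool 271/386 = 70.2% → the out-of-state pool
Overall: the out-of-state pool 709/1806 = 39.3%, the in-state pool 1280/3399 = 37.7% → the out-of-state pool
Neither sweeps: the out-of-state pool wins 1 of 2 groups, the in-state pool wins 1. The out-of-state pool wins overall but not every group — no Simpson reversal.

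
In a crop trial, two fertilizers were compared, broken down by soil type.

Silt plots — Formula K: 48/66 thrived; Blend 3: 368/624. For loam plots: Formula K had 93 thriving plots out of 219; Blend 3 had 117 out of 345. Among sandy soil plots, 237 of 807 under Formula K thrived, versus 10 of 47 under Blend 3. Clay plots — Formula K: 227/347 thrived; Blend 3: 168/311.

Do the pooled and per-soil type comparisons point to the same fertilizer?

Silt: Formula K 48/66 = 72.7%, Blend 3 368/624 = 59.0% → Formula K
Loam: Formula K 93/219 = 42.5%, Blend 3 117/345 = 33.9% → Formula K
Sandy soil: Formula K 237/807 = 29.4%, Blend 3 10/47 = 21.3% → Formula K
Clay: Formula K 227/347 = 65.4%, Blend 3 168/311 = 54.0% → Formula K
Overall: Formula K 605/1439 = 42.0%, Blend 3 663/1327 = 50.0% → Blend 3
Formula K wins each soil group but Blend 3 wins overall — the comparison reverses. Formula K's plots skew toward sandy soil, which has a lower base rate.

No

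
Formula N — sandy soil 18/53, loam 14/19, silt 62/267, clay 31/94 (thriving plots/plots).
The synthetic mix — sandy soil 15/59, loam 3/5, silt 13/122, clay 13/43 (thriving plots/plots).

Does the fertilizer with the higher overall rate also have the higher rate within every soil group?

Yes

Sandy soil: Formula N 18/53 = 34.0%, the synthetic mix 15/59 = 25.4% → Formula N
Loam: Formula N 14/19 = 73.7%, the synthetic mix 3/5 = 60.0% → Formula N
Silt: Formula N 62/267 = 23.2%, the synthetic mix 13/122 = 10.7% → Formula N
Clay: Formula N 31/94 = 33.0%, the synthetic mix 13/43 = 30.2% → Formula N
Overall: Formula N 125/433 = 28.9%, the synthetic mix 44/229 = 19.2% → Formula N
Formula N wins overall and in every soil group — no reversal.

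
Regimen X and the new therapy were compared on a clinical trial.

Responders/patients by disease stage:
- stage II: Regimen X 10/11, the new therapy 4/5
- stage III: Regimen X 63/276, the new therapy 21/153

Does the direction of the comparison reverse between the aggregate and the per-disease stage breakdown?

No

Stage II: Regimen X 10/11 = 90.9%, the new therapy 4/5 = 80.0% → Regimen X
Stage III: Regimen X 63/276 = 22.8%, the new therapy 21/153 = 13.7% → Regimen X
Overall: Regimen X 73/287 = 25.4%, the new therapy 25/158 = 15.8% → Regimen X
Regimen X wins overall and in every disease group — no reversal.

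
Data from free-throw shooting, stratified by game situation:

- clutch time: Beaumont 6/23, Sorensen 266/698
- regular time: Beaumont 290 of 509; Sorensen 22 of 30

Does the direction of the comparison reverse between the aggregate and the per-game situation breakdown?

Clutch time: Beaumont 6/23 = 26.1%, Sorensen 266/698 = 38.1% → Sorensen
Regular time: Beaumont 290/509 = 57.0%, Sorensen 22/30 = 73.3% → Sorensen
Overall: Beaumont 296/532 = 55.6%, Sorensen 288/728 = 39.6% → Beaumont
Sorensen wins each game group but Beaumont wins overall — the comparison reverses. Sorensen's attempts skew toward clutch time, which has a lower base rate.

Yes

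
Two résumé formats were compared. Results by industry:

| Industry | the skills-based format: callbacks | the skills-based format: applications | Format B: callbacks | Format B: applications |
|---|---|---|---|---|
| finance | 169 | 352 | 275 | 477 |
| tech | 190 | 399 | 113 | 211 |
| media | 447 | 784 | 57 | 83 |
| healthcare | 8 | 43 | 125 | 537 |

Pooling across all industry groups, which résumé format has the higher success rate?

Finance: the skills-based format 169/352 = 48.0%, Format B 275/477 = 57.7% → Format B
Tech: the skills-based format 190/399 = 47.6%, Format B 113/211 = 53.6% → Format B
Media: the skills-based format 447/784 = 57.0%, Format B 57/83 = 68.7% → Format B
Healthcare: the skills-based format 8/43 = 18.6%, Format B 125/537 = 23.3% → Format B
Overall: the skills-based format 814/1578 = 51.6%, Format B 570/1308 = 43.6% → the skills-based format
(Format B wins every industry group but the skills-based format wins overall — Format B's applications skew toward the low-rate healthcare group.)

the skills-based format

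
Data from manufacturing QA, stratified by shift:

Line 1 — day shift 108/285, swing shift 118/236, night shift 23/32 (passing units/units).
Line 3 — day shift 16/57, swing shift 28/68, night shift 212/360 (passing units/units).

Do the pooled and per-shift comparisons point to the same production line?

Day shift: Line 1 108/285 = 37.9%, Line 3 16/57 = 28.1% → Line 1
Swing shift: Line 1 118/236 = 50.0%, Line 3 28/68 = 41.2% → Line 1
Night shift: Line 1 23/32 = 71.9%, Line 3 212/360 = 58.9% → Line 1
Overall: Line 1 249/553 = 45.0%, Line 3 256/485 = 52.8% → Line 3
Line 1 wins each shift group but Line 3 wins overall — the comparison reverses. Line 1's units skew toward day shift, which has a lower base rate.

No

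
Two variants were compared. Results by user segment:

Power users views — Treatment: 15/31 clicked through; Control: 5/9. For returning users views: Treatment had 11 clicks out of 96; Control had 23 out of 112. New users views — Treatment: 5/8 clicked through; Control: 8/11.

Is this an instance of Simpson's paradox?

Power users: Treatment 15/31 = 48.4%, Control 5/9 = 55.6% → Control
Returning users: Treatment 11/96 = 11.5%, Control 23/112 = 20.5% → Control
New users: Treatment 5/8 = 62.5%, Control 8/11 = 72.7% → Control
Overall: Treatment 31/135 = 23.0%, Control 36/132 = 27.3% → Control
Control wins overall and in every user group — no reversal.

No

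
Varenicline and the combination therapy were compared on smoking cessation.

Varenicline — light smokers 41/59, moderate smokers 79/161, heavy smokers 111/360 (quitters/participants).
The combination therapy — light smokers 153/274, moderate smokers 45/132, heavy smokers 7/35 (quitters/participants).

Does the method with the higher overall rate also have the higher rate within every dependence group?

Light smokers: varenicline 41/59 = 69.5%, the combination therapy 153/274 = 55.8% → varenicline
Moderate smokers: varenicline 79/161 = 49.1%, the combination therapy 45/132 = 34.1% → varenicline
Heavy smokers: varenicline 111/360 = 30.8%, the combination therapy 7/35 = 20.0% → varenicline
Overall: varenicline 231/580 = 39.8%, the combination therapy 205/441 = 46.5% → the combination therapy
Varenicline wins each dependence group but the combination therapy wins overall — the comparison reverses. Varenicline's participants skew toward heavy smokers, which has a lower base rate.

No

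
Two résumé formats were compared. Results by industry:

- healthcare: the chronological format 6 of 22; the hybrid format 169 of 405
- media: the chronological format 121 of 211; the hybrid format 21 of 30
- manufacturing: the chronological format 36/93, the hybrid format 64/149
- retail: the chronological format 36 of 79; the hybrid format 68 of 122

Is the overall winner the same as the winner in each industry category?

Healthcare: the chronological format 6/22 = 27.3%, the hybrid format 169/405 = 41.7% → the hybrid format
Media: the chronological format 121/211 = 57.3%, the hybrid format 21/30 = 70.0% → the hybrid format
Manufacturing: the chronological format 36/93 = 38.7%, the hybrid format 64/149 = 43.0% → the hybrid format
Retail: the chronological format 36/79 = 45.6%, the hybrid format 68/122 = 55.7% → the hybrid format
Overall: the chronological format 199/405 = 49.1%, the hybrid format 322/706 = 45.6% → the chronological format
The hybrid format wins each industry group but the chronological format wins overall — the comparison reverses. The hybrid format's applications skew toward healthcare, which has a lower base rate.

No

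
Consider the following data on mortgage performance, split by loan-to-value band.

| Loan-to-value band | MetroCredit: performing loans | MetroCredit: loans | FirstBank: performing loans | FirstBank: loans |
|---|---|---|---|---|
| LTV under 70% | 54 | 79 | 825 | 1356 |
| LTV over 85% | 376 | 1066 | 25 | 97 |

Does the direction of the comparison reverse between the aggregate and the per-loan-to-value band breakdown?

Yes

LTV under 70%: MetroCredit 54/79 = 68.4%, FirstBank 825/1356 = 60.8% → MetroCredit
LTV over 85%: MetroCredit 376/1066 = 35.3%, FirstBank 25/97 = 25.8% → MetroCredit
Overall: MetroCredit 430/1145 = 37.6%, FirstBank 850/1453 = 58.5% → FirstBank
MetroCredit wins each loan-to-value group but FirstBank wins overall — the comparison reverses. MetroCredit's loans skew toward LTV over 85%, which has a lower base rate.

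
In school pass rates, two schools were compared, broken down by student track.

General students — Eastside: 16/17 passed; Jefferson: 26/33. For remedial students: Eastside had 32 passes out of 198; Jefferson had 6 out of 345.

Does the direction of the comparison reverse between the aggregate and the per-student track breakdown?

General: Eastside 16/17 = 94.1%, Jefferson 26/33 = 78.8% → Eastside
Remedial: Eastside 32/198 = 16.2%, Jefferson 6/345 = 1.7% → Eastside
Overall: Eastside 48/215 = 22.3%, Jefferson 32/378 = 8.5% → Eastside
Eastside wins overall and in every student group — no reversal.

No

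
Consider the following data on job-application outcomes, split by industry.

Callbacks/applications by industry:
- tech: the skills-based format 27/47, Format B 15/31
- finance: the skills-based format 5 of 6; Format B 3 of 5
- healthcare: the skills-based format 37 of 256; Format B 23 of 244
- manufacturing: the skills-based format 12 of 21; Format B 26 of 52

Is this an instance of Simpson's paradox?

No

Tech: the skills-based format 27/47 = 57.4%, Format B 15/31 = 48.4% → the skills-based format
Finance: the skills-based format 5/6 = 83.3%, Format B 3/5 = 60.0% → the skills-based format
Healthcare: the skills-based format 37/256 = 14.5%, Format B 23/244 = 9.4% → the skills-based format
Manufacturing: the skills-based format 12/21 = 57.1%, Format B 26/52 = 50.0% → the skills-based format
Overall: the skills-based format 81/330 = 24.5%, Format B 67/332 = 20.2% → the skills-based format
The skills-based format wins overall and in every industry group — no reversal.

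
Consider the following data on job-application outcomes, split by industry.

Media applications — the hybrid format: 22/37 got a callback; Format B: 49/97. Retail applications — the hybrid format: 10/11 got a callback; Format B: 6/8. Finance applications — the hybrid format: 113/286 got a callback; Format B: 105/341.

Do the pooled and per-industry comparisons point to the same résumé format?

Yes

Media: the hybrid format 22/37 = 59.5%, Format B 49/97 = 50.5% → the hybrid format
Retail: the hybrid format 10/11 = 90.9%, Format B 6/8 = 75.0% → the hybrid format
Finance: the hybrid format 113/286 = 39.5%, Format B 105/341 = 30.8% → the hybrid format
Overall: the hybrid format 145/334 = 43.4%, Format B 160/446 = 35.9% → the hybrid format
The hybrid format wins overall and in every industry group — no reversal.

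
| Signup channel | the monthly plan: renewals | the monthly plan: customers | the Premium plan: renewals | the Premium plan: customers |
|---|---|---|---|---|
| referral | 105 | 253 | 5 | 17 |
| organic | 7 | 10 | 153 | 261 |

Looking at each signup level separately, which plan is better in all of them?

the monthly plan

Referral: the monthly plan 105/253 = 41.5%, the Premium plan 5/17 = 29.4% → the monthly plan
Organic: the monthly plan 7/10 = 70.0%, the Premium plan 153/261 = 58.6% → the monthly plan
The monthly plan has the higher rate in both groups.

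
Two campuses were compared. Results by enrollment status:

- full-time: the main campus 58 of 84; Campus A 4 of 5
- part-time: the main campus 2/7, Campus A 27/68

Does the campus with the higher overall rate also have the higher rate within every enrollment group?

No

Full-time: the main campus 58/84 = 69.0%, Campus A 4/5 = 80.0% → Campus A
Part-time: the main campus 2/7 = 28.6%, Campus A 27/68 = 39.7% → Campus A
Overall: the main campus 60/91 = 65.9%, Campus A 31/73 = 42.5% → the main campus
Campus A wins each enrollment group but the main campus wins overall — the comparison reverses. Campus A's students skew toward part-time, which has a lower base rate.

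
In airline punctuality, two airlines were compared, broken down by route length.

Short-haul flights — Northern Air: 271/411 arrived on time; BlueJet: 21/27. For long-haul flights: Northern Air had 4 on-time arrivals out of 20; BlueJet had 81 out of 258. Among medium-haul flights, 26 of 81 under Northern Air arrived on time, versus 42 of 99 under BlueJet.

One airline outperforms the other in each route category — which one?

Short-haul: Northern Air 271/411 = 65.9%, BlueJet 21/27 = 77.8% → BlueJet
Long-haul: Northern Air 4/20 = 20.0%, BlueJet 81/258 = 31.4% → BlueJet
Medium-haul: Northern Air 26/81 = 32.1%, BlueJet 42/99 = 42.4% → BlueJet
BlueJet has the higher rate in all 3 groups.

BlueJet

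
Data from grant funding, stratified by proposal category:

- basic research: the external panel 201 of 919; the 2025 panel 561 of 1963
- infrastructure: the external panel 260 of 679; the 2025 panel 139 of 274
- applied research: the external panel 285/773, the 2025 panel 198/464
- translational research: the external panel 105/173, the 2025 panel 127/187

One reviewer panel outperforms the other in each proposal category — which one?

the 2025 panel

Basic research: the external panel 201/919 = 21.9%, the 2025 panel 561/1963 = 28.6% → the 2025 panel
Infrastructure: the external panel 260/679 = 38.3%, the 2025 panel 139/274 = 50.7% → the 2025 panel
Applied research: the external panel 285/773 = 36.9%, the 2025 panel 198/464 = 42.7% → the 2025 panel
Translational research: the external panel 105/173 = 60.7%, the 2025 panel 127/187 = 67.9% → the 2025 panel
The 2025 panel has the higher rate in all 4 groups.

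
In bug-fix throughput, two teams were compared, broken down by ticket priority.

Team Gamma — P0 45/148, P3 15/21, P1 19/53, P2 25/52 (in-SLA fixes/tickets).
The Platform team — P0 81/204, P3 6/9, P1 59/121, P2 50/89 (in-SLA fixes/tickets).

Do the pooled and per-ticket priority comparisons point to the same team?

No

P0: Team Gamma 45/148 = 30.4%, the Platform team 81/204 = 39.7% → the Platform team
P3: Team Gamma 15/21 = 71.4%, the Platform team 6/9 = 66.7% → Team Gamma
P1: Team Gamma 19/53 = 35.8%, the Platform team 59/121 = 48.8% → the Platform team
P2: Team Gamma 25/52 = 48.1%, the Platform team 50/89 = 56.2% → the Platform team
Overall: Team Gamma 104/274 = 38.0%, the Platform team 196/423 = 46.3% → the Platform team
Neither sweeps: Team Gamma wins 1 of 4 groups, the Platform team wins 3. The Platform team wins overall but not every group — no Simpson reversal.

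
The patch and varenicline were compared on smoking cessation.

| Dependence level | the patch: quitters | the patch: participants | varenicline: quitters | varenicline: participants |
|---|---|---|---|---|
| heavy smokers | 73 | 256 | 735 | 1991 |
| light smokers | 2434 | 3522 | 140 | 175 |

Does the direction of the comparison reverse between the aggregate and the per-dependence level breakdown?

Yes

Heavy smokers: the patch 73/256 = 28.5%, varenicline 735/1991 = 36.9% → varenicline
Light smokers: the patch 2434/3522 = 69.1%, varenicline 140/175 = 80.0% → varenicline
Overall: the patch 2507/3778 = 66.4%, varenicline 875/2166 = 40.4% → the patch
Varenicline wins each dependence group but the patch wins overall — the comparison reverses. Varenicline's participants skew toward heavy smokers, which has a lower base rate.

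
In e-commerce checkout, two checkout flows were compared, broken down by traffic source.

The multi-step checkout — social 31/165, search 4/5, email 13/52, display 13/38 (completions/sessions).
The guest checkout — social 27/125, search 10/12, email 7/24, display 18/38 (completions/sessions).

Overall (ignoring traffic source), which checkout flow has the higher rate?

the guest checkout

Social: the multi-step checkout 31/165 = 18.8%, the guest checkout 27/125 = 21.6% → the guest checkout
Search: the multi-step checkout 4/5 = 80.0%, the guest checkout 10/12 = 83.3% → the guest checkout
Email: the multi-step checkout 13/52 = 25.0%, the guest checkout 7/24 = 29.2% → the guest checkout
Display: the multi-step checkout 13/38 = 34.2%, the guest checkout 18/38 = 47.4% → the guest checkout
Overall: the multi-step checkout 61/260 = 23.5%, the guest checkout 62/199 = 31.2% → the guest checkout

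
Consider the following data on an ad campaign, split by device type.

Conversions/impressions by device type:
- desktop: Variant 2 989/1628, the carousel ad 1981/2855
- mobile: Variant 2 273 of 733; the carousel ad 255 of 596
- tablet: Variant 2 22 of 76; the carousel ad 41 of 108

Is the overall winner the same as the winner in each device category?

Yes

Desktop: Variant 2 989/1628 = 60.7%, the carousel ad 1981/2855 = 69.4% → the carousel ad
Mobile: Variant 2 273/733 = 37.2%, the carousel ad 255/596 = 42.8% → the carousel ad
Tablet: Variant 2 22/76 = 28.9%, the carousel ad 41/108 = 38.0% → the carousel ad
Overall: Variant 2 1284/2437 = 52.7%, the carousel ad 2277/3559 = 64.0% → the carousel ad
The carousel ad wins overall and in every device group — no reversal.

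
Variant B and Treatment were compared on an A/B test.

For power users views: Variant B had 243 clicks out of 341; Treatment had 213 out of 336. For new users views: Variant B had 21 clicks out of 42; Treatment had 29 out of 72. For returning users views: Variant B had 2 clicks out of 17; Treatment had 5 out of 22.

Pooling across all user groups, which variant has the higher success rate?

Power users: Variant B 243/341 = 71.3%, Treatment 213/336 = 63.4% → Variant B
New users: Variant B 21/42 = 50.0%, Treatment 29/72 = 40.3% → Variant B
Returning users: Variant B 2/17 = 11.8%, Treatment 5/22 = 22.7% → Treatment
Overall: Variant B 266/400 = 66.5%, Treatment 247/430 = 57.4% → Variant B
(Neither sweeps every user group, but Variant B has the higher pooled rate.)

Variant B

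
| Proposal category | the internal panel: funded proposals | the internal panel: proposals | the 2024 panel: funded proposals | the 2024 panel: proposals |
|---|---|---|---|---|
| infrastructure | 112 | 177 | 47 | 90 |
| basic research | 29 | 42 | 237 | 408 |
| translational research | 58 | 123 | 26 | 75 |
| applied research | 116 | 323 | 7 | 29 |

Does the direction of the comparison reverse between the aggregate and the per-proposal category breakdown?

Yes

Infrastructure: the internal panel 112/177 = 63.3%, the 2024 panel 47/90 = 52.2% → the internal panel
Basic research: the internal panel 29/42 = 69.0%, the 2024 panel 237/408 = 58.1% → the internal panel
Translational research: the internal panel 58/123 = 47.2%, the 2024 panel 26/75 = 34.7% → the internal panel
Applied research: the internal panel 116/323 = 35.9%, the 2024 panel 7/29 = 24.1% → the internal panel
Overall: the internal panel 315/665 = 47.4%, the 2024 panel 317/602 = 52.7% → the 2024 panel
The internal panel wins each proposal group but the 2024 panel wins overall — the comparison reverses. The internal panel's proposals skew toward applied research, which has a lower base rate.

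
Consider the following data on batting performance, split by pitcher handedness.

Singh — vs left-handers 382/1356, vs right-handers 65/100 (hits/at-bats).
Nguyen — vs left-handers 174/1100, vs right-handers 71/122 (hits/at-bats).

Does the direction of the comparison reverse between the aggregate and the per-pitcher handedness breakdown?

No

Vs left-handers: Singh 382/1356 = 28.2%, Nguyen 174/1100 = 15.8% → Singh
Vs right-handers: Singh 65/100 = 65.0%, Nguyen 71/122 = 58.2% → Singh
Overall: Singh 447/1456 = 30.7%, Nguyen 245/1222 = 20.0% → Singh
Singh wins overall and in every pitcher group — no reversal.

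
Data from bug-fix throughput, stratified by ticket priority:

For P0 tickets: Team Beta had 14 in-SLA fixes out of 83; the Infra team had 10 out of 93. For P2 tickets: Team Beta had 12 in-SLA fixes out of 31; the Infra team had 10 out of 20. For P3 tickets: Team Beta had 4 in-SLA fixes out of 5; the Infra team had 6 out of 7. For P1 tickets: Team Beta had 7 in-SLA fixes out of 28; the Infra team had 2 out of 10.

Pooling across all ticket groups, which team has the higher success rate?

Team Beta

P0: Team Beta 14/83 = 16.9%, the Infra team 10/93 = 10.8% → Team Beta
P2: Team Beta 12/31 = 38.7%, the Infra team 10/20 = 50.0% → the Infra team
P3: Team Beta 4/5 = 80.0%, the Infra team 6/7 = 85.7% → the Infra team
P1: Team Beta 7/28 = 25.0%, the Infra team 2/10 = 20.0% → Team Beta
Overall: Team Beta 37/147 = 25.2%, the Infra team 28/130 = 21.5% → Team Beta
(Neither sweeps every ticket group, but Team Beta has the higher pooled rate.)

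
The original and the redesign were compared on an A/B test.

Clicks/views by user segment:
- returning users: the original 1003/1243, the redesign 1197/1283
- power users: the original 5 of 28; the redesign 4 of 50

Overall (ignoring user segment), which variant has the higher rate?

Returning users: the original 1003/1243 = 80.7%, the redesign 1197/1283 = 93.3% → the redesign
Power users: the original 5/28 = 17.9%, the redesign 4/50 = 8.0% → the original
Overall: the original 1008/1271 = 79.3%, the redesign 1201/1333 = 90.1% → the redesign
(Neither sweeps every user group, but the redesign has the higher pooled rate.)

the redesign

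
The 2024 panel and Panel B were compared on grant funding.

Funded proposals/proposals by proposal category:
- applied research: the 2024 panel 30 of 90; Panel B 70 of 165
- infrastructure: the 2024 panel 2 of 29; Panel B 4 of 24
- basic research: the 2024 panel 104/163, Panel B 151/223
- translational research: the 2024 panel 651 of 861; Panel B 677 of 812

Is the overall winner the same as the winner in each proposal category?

Applied research: the 2024 panel 30/90 = 33.3%, Panel B 70/165 = 42.4% → Panel B
Infrastructure: the 2024 panel 2/29 = 6.9%, Panel B 4/24 = 16.7% → Panel B
Basic research: the 2024 panel 104/163 = 63.8%, Panel B 151/223 = 67.7% → Panel B
Translational research: the 2024 panel 651/861 = 75.6%, Panel B 677/812 = 83.4% → Panel B
Overall: the 2024 panel 787/1143 = 68.9%, Panel B 902/1224 = 73.7% → Panel B
Panel B wins overall and in every proposal group — no reversal.

Yes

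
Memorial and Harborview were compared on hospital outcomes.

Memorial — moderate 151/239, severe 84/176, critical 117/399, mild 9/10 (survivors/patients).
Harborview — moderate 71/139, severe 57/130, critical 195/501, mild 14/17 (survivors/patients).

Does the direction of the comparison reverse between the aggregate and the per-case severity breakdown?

Moderate: Memorial 151/239 = 63.2%, Harborview 71/139 = 51.1% → Memorial
Severe: Memorial 84/176 = 47.7%, Harborview 57/130 = 43.8% → Memorial
Critical: Memorial 117/399 = 29.3%, Harborview 195/501 = 38.9% → Harborview
Mild: Memorial 9/10 = 90.0%, Harborview 14/17 = 82.4% → Memorial
Overall: Memorial 361/824 = 43.8%, Harborview 337/787 = 42.8% → Memorial
Neither sweeps: Memorial wins 3 of 4 groups, Harborview wins 1. Memorial wins overall but not every group — no Simpson reversal.

No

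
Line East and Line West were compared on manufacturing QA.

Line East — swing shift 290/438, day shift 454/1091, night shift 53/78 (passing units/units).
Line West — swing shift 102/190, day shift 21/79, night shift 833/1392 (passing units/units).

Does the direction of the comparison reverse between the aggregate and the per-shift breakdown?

Swing shift: Line East 290/438 = 66.2%, Line West 102/190 = 53.7% → Line East
Day shift: Line East 454/1091 = 41.6%, Line West 21/79 = 26.6% → Line East
Night shift: Line East 53/78 = 67.9%, Line West 833/1392 = 59.8% → Line East
Overall: Line East 797/1607 = 49.6%, Line West 956/1661 = 57.6% → Line West
Line East wins each shift group but Line West wins overall — the comparison reverses. Line East's units skew toward day shift, which has a lower base rate.

Yes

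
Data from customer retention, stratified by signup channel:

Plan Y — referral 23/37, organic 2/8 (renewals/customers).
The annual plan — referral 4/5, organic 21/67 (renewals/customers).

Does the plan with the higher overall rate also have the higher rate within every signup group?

Referral: Plan Y 23/37 = 62.2%, the annual plan 4/5 = 80.0% → the annual plan
Organic: Plan Y 2/8 = 25.0%, the annual plan 21/67 = 31.3% → the annual plan
Overall: Plan Y 25/45 = 55.6%, the annual plan 25/72 = 34.7% → Plan Y
The annual plan wins each signup group but Plan Y wins overall — the comparison reverses. The annual plan's customers skew toward organic, which has a lower base rate.

No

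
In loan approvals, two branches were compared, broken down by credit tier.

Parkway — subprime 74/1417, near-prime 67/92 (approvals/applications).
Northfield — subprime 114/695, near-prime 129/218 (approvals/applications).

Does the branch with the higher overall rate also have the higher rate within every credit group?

Subprime: Parkway 74/1417 = 5.2%, Northfield 114/695 = 16.4% → Northfield
Near-prime: Parkway 67/92 = 72.8%, Northfield 129/218 = 59.2% → Parkway
Overall: Parkway 141/1509 = 9.3%, Northfield 243/913 = 26.6% → Northfield
Neither sweeps: Parkway wins 1 of 2 groups, Northfield wins 1. Northfield wins overall but not every group — no Simpson reversal.

No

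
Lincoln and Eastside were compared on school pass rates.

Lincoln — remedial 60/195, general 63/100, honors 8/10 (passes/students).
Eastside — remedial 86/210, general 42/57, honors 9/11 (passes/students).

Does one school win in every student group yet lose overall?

No

Remedial: Lincoln 60/195 = 30.8%, Eastside 86/210 = 41.0% → Eastside
General: Lincoln 63/100 = 63.0%, Eastside 42/57 = 73.7% → Eastside
Honors: Lincoln 8/10 = 80.0%, Eastside 9/11 = 81.8% → Eastside
Overall: Lincoln 131/305 = 43.0%, Eastside 137/278 = 49.3% → Eastside
Eastside wins overall and in every student group — no reversal.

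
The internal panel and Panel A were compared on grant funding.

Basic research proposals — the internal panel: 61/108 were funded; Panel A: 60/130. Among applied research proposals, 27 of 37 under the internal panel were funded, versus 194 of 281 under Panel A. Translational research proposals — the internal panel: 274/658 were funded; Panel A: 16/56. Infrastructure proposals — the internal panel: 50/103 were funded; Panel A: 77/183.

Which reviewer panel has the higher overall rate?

Basic research: the internal panel 61/108 = 56.5%, Panel A 60/130 = 46.2% → the internal panel
Applied research: the internal panel 27/37 = 73.0%, Panel A 194/281 = 69.0% → the internal panel
Translational research: the internal panel 274/658 = 41.6%, Panel A 16/56 = 28.6% → the internal panel
Infrastructure: the internal panel 50/103 = 48.5%, Panel A 77/183 = 42.1% → the internal panel
Overall: the internal panel 412/906 = 45.5%, Panel A 347/650 = 53.4% → Panel A
(The internal panel wins every proposal group but Panel A wins overall — the internal panel's proposals skew toward the low-rate translational research group.)

Panel A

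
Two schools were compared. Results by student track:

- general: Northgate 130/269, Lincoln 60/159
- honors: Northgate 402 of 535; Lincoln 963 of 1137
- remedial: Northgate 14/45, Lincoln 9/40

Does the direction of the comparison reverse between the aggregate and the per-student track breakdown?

No

General: Northgate 130/269 = 48.3%, Lincoln 60/159 = 37.7% → Northgate
Honors: Northgate 402/535 = 75.1%, Lincoln 963/1137 = 84.7% → Lincoln
Remedial: Northgate 14/45 = 31.1%, Lincoln 9/40 = 22.5% → Northgate
Overall: Northgate 546/849 = 64.3%, Lincoln 1032/1336 = 77.2% → Lincoln
Neither sweeps: Northgate wins 2 of 3 groups, Lincoln wins 1. Lincoln wins overall but not every group — no Simpson reversal.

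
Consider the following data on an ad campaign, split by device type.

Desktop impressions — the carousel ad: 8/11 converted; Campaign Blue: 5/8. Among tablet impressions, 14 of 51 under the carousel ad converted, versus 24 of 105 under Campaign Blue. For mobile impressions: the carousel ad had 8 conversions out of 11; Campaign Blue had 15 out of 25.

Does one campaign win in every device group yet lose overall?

Desktop: the carousel ad 8/11 = 72.7%, Campaign Blue 5/8 = 62.5% → the carousel ad
Tablet: the carousel ad 14/51 = 27.5%, Campaign Blue 24/105 = 22.9% → the carousel ad
Mobile: the carousel ad 8/11 = 72.7%, Campaign Blue 15/25 = 60.0% → the carousel ad
Overall: the carousel ad 30/73 = 41.1%, Campaign Blue 44/138 = 31.9% → the carousel ad
The carousel ad wins overall and in every device group — no reversal.

No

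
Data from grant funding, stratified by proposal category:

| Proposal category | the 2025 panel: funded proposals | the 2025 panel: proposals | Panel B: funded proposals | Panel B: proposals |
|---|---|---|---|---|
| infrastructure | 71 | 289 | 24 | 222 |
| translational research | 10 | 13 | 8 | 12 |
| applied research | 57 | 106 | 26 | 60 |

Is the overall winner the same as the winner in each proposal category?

Infrastructure: the 2025 panel 71/289 = 24.6%, Panel B 24/222 = 10.8% → the 2025 panel
Translational research: the 2025 panel 10/13 = 76.9%, Panel B 8/12 = 66.7% → the 2025 panel
Applied research: the 2025 panel 57/106 = 53.8%, Panel B 26/60 = 43.3% → the 2025 panel
Overall: the 2025 panel 138/408 = 33.8%, Panel B 58/294 = 19.7% → the 2025 panel
The 2025 panel wins overall and in every proposal group — no reversal.

Yes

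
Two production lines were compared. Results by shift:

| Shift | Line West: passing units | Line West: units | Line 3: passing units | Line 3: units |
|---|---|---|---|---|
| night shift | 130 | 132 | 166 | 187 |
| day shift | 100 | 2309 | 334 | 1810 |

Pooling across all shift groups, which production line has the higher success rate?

Line 3

Night shift: Line West 130/132 = 98.5%, Line 3 166/187 = 88.8% → Line West
Day shift: Line West 100/2309 = 4.3%, Line 3 334/1810 = 18.5% → Line 3
Overall: Line West 230/2441 = 9.4%, Line 3 500/1997 = 25.0% → Line 3
(Neither sweeps every shift group, but Line 3 has the higher pooled rate.)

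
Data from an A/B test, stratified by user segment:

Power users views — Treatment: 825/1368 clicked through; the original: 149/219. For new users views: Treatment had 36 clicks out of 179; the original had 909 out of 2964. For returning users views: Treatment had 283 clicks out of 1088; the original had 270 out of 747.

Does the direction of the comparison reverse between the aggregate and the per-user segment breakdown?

Yes

Power users: Treatment 825/1368 = 60.3%, the original 149/219 = 68.0% → the original
New users: Treatment 36/179 = 20.1%, the original 909/2964 = 30.7% → the original
Returning users: Treatment 283/1088 = 26.0%, the original 270/747 = 36.1% → the original
Overall: Treatment 1144/2635 = 43.4%, the original 1328/3930 = 33.8% → Treatment
The original wins each user group but Treatment wins overall — the comparison reverses. The original's views skew toward new users, which has a lower base rate.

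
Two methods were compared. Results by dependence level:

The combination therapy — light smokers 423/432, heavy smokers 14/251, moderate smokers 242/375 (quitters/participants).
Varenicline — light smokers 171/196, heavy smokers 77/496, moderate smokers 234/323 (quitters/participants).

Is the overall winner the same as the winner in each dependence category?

No

Light smokers: the combination therapy 423/432 = 97.9%, varenicline 171/196 = 87.2% → the combination therapy
Heavy smokers: the combination therapy 14/251 = 5.6%, varenicline 77/496 = 15.5% → varenicline
Moderate smokers: the combination therapy 242/375 = 64.5%, varenicline 234/323 = 72.4% → varenicline
Overall: the combination therapy 679/1058 = 64.2%, varenicline 482/1015 = 47.5% → the combination therapy
Neither sweeps: the combination therapy wins 1 of 3 groups, varenicline wins 2. The combination therapy wins overall but not every group — no Simpson reversal.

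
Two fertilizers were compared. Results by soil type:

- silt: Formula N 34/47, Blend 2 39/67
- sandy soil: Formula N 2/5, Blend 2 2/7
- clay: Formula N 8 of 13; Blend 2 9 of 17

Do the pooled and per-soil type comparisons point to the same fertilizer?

Yes

Silt: Formula N 34/47 = 72.3%, Blend 2 39/67 = 58.2% → Formula N
Sandy soil: Formula N 2/5 = 40.0%, Blend 2 2/7 = 28.6% → Formula N
Clay: Formula N 8/13 = 61.5%, Blend 2 9/17 = 52.9% → Formula N
Overall: Formula N 44/65 = 67.7%, Blend 2 50/91 = 54.9% → Formula N
Formula N wins overall and in every soil group — no reversal.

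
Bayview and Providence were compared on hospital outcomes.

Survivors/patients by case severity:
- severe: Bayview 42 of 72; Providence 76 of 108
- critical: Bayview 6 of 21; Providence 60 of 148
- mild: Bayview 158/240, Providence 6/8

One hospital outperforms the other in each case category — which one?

Providence

Severe: Bayview 42/72 = 58.3%, Providence 76/108 = 70.4% → Providence
Critical: Bayview 6/21 = 28.6%, Providence 60/148 = 40.5% → Providence
Mild: Bayview 158/240 = 65.8%, Providence 6/8 = 75.0% → Providence
Providence has the higher rate in all 3 groups.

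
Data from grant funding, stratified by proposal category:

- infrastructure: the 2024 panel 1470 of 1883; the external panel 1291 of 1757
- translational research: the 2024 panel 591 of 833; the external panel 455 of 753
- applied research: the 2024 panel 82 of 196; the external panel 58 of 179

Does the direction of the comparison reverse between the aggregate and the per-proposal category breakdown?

No

Infrastructure: the 2024 panel 1470/1883 = 78.1%, the external panel 1291/1757 = 73.5% → the 2024 panel
Translational research: the 2024 panel 591/833 = 70.9%, the external panel 455/753 = 60.4% → the 2024 panel
Applied research: the 2024 panel 82/196 = 41.8%, the external panel 58/179 = 32.4% → the 2024 panel
Overall: the 2024 panel 2143/2912 = 73.6%, the external panel 1804/2689 = 67.1% → the 2024 panel
The 2024 panel wins overall and in every proposal group — no reversal.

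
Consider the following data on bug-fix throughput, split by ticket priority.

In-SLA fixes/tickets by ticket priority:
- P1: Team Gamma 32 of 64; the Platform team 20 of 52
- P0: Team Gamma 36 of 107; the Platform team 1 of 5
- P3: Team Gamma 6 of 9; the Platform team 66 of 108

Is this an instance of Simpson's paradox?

P1: Team Gamma 32/64 = 50.0%, the Platform team 20/52 = 38.5% → Team Gamma
P0: Team Gamma 36/107 = 33.6%, the Platform team 1/5 = 20.0% → Team Gamma
P3: Team Gamma 6/9 = 66.7%, the Platform team 66/108 = 61.1% → Team Gamma
Overall: Team Gamma 74/180 = 41.1%, the Platform team 87/165 = 52.7% → the Platform team
Team Gamma wins each ticket group but the Platform team wins overall — the comparison reverses. Team Gamma's tickets skew toward P0, which has a lower base rate.

Yes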